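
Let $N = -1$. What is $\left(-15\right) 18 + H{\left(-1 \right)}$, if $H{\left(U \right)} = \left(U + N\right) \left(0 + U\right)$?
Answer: $-268$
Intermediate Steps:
$H{\left(U \right)} = U \left(-1 + U\right)$ ($H{\left(U \right)} = \left(U - 1\right) \left(0 + U\right) = \left(-1 + U\right) U = U \left(-1 + U\right)$)
$\left(-15\right) 18 + H{\left(-1 \right)} = \left(-15\right) 18 - \left(-1 - 1\right) = -270 - -2 = -270 + 2 = -268$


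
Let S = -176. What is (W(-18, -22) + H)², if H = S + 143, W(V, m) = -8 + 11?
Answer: 900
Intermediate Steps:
W(V, m) = 3
H = -33 (H = -176 + 143 = -33)
(W(-18, -22) + H)² = (3 - 33)² = (-30)² = 900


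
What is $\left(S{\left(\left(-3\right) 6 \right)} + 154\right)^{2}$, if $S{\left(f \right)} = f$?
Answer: $18496$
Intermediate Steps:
$\left(S{\left(\left(-3\right) 6 \right)} + 154\right)^{2} = \left(\left(-3\right) 6 + 154\right)^{2} = \left(-18 + 154\right)^{2} = 136^{2} = 18496$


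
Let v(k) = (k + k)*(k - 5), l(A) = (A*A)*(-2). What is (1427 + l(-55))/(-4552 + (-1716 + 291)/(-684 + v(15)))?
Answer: 591744/582181 ≈ 1.0164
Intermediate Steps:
l(A) = -2*A² (l(A) = A²*(-2) = -2*A²)
v(k) = 2*k*(-5 + k) (v(k) = (2*k)*(-5 + k) = 2*k*(-5 + k))
(1427 + l(-55))/(-4552 + (-1716 + 291)/(-684 + v(15))) = (1427 - 2*(-55)²)/(-4552 + (-1716 + 291)/(-684 + 2*15*(-5 + 15))) = (1427 - 2*3025)/(-4552 - 1425/(-684 + 2*15*10)) = (1427 - 6050)/(-4552 - 1425/(-684 + 300)) = -4623/(-4552 - 1425/(-384)) = -4623/(-4552 - 1425*(-1/384)) = -4623/(-4552 + 475/128) = -4623/(-582181/128) = -4623*(-128/582181) = 591744/582181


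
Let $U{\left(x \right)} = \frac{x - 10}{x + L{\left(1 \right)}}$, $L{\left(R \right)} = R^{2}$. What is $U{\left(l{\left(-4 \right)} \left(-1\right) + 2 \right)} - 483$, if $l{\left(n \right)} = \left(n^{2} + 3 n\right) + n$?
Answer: $- \frac{1457}{3} \approx -485.67$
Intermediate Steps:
$l{\left(n \right)} = n^{2} + 4 n$
$U{\left(x \right)} = \frac{-10 + x}{1 + x}$ ($U{\left(x \right)} = \frac{x - 10}{x + 1^{2}} = \frac{-10 + x}{x + 1} = \frac{-10 + x}{1 + x}$)
$U{\left(l{\left(-4 \right)} \left(-1\right) + 2 \right)} - 483 = \frac{-10 + \left(- 4 \left(4 - 4\right) \left(-1\right) + 2\right)}{1 + \left(- 4 \left(4 - 4\right) \left(-1\right) + 2\right)} - 483 = \frac{-10 + \left(\left(-4\right) 0 \left(-1\right) + 2\right)}{1 + \left(\left(-4\right) 0 \left(-1\right) + 2\right)} - 483 = \frac{-10 + \left(0 \left(-1\right) + 2\right)}{1 + \left(0 \left(-1\right) + 2\right)} - 483 = \frac{-10 + \left(0 + 2\right)}{1 + \left(0 + 2\right)} - 483 = \frac{-10 + 2}{1 + 2} - 483 = \frac{1}{3} \left(-8\right) - 483 = - \frac{8}{3} - 483 = - \frac{1457}{3}$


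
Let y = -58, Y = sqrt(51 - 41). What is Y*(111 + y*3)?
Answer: -63*sqrt(10) ≈ -199.22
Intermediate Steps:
Y = sqrt(10) ≈ 3.1623
Y*(111 + y*3) = sqrt(10)*(111 - 58*3) = sqrt(10)*(111 - 174) = sqrt(10)*(-63) = -63*sqrt(10)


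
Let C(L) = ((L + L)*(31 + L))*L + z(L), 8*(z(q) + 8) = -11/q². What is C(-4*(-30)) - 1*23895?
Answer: 498228134389/115200 ≈ 4.3249e+6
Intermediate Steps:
z(q) = -8 - 11/(8*q²) (z(q) = -8 + (-11/q²)/8 = -8 - 11/(8*q²))
C(L) = -8 - 11/(8*L²) + 2*L²*(31 + L) (C(L) = ((L + L)*(31 + L))*L + (-8 - 11/(8*L²)) = ((2*L)*(31 + L))*L + (-8 - 11/(8*L²)) = (2*L*(31 + L))*L + (-8 - 11/(8*L²)) = 2*L²*(31 + L) + (-8 - 11/(8*L²)) = -8 - 11/(8*L²) + 2*L²*(31 + L))
C(-4*(-30)) - 1*23895 = (-8 + 2*(-4*(-30))³ + 62*(-4*(-30))² - 11/(8*(-4*(-30))²)) - 1*23895 = (-8 + 2*120³ + 62*120² - 11/8/120²) - 23895 = (-8 + 2*1728000 + 62*14400 - 11/8*1/14400) - 23895 = (-8 + 3456000 + 892800 - 11/115200) - 23895 = 500980838389/115200 - 23895 = 498228134389/115200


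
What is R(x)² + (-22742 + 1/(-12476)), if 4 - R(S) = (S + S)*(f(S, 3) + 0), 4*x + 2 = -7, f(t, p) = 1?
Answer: -141413901/6238 ≈ -22670.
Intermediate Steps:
x = -9/4 (x = -½ + (¼)*(-7) = -½ - 7/4 = -9/4 ≈ -2.2500)
R(S) = 4 - 2*S (R(S) = 4 - (S + S)*(1 + 0) = 4 - 2*S)
R(x)² + (-22742 + 1/(-12476)) = (4 - 2*(-9/4))² + (-22742 + 1/(-12476)) = (4 + 9/2)² + (-22742 - 1/12476) = (17/2)² - 283729193/12476 = 289/4 - 283729193/12476 = -141413901/6238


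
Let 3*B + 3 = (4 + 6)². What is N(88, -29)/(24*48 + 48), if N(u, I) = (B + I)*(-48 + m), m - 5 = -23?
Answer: -11/60 ≈ -0.18333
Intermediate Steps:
m = -18 (m = 5 - 23 = -18)
B = 97/3 (B = -1 + (4 + 6)²/3 = -1 + (⅓)*10² = -1 + (⅓)*100 = -1 + 100/3 = 97/3 ≈ 32.333)
N(u, I) = -2134 - 66*I (N(u, I) = (97/3 + I)*(-48 - 18) = (97/3 + I)*(-66) = -2134 - 66*I)
N(88, -29)/(24*48 + 48) = (-2134 - 66*(-29))/(24*48 + 48) = (-2134 + 1914)/(1152 + 48) = -220/1200 = -220*1/1200 = -11/60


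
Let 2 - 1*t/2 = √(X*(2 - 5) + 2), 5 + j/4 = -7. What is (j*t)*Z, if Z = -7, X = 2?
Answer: 1344 - 1344*I ≈ 1344.0 - 1344.0*I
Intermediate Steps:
j = -48 (j = -20 + 4*(-7) = -20 - 28 = -48)
t = 4 - 4*I (t = 4 - 2*√(2*(2 - 5) + 2) = 4 - 2*√(2*(-3) + 2) = 4 - 2*√(-6 + 2) = 4 - 4*I ≈ 4.0 - 4.0*I)
(j*t)*Z = -48*(4 - 4*I)*(-7) = (-192 + 192*I)*(-7) = 1344 - 1344*I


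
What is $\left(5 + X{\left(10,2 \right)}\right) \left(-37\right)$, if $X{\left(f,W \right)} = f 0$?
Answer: $-185$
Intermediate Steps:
$X{\left(f,W \right)} = 0$
$\left(5 + X{\left(10,2 \right)}\right) \left(-37\right) = \left(5 + 0\right) \left(-37\right) = 5 \left(-37\right) = -185$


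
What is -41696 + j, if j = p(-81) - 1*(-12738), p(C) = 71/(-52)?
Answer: -1505887/52 ≈ -28959.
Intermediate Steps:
p(C) = -71/52 (p(C) = 71*(-1/52) = -71/52)
j = 662305/52 (j = -71/52 - 1*(-12738) = -71/52 + 12738 = 662305/52 ≈ 12737.)
-41696 + j = -41696 + 662305/52 = -1505887/52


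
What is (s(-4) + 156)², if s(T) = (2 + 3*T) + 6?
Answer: 23104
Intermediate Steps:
s(T) = 8 + 3*T
(s(-4) + 156)² = ((8 + 3*(-4)) + 156)² = ((8 - 12) + 156)² = (-4 + 156)² = 152² = 23104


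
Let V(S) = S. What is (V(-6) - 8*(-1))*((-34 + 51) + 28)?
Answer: 90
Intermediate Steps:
(V(-6) - 8*(-1))*((-34 + 51) + 28) = (-6 - 8*(-1))*((-34 + 51) + 28) = (-6 + 8)*(17 + 28) = 2*45 = 90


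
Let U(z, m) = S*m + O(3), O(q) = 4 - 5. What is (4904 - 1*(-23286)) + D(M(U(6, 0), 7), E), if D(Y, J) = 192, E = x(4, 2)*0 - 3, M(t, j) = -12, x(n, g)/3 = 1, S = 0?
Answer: 28382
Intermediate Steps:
O(q) = -1
x(n, g) = 3 (x(n, g) = 3*1 = 3)
U(z, m) = -1 (U(z, m) = 0*m - 1 = 0 - 1 = -1)
E = -3 (E = 3*0 - 3 = 0 - 3 = -3)
(4904 - 1*(-23286)) + D(M(U(6, 0), 7), E) = (4904 - 1*(-23286)) + 192 = (4904 + 23286) + 192 = 28190 + 192 = 28382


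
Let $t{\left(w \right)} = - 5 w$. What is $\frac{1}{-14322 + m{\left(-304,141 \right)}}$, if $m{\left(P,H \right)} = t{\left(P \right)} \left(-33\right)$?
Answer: $- \frac{1}{64482} \approx -1.5508 \cdot 10^{-5}$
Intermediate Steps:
$m{\left(P,H \right)} = 165 P$ ($m{\left(P,H \right)} = - 5 P \left(-33\right) = 165 P$)
$\frac{1}{-14322 + m{\left(-304,141 \right)}} = \frac{1}{-14322 + 165 \left(-304\right)} = \frac{1}{-14322 - 50160} = \frac{1}{-64482} = - \frac{1}{64482}$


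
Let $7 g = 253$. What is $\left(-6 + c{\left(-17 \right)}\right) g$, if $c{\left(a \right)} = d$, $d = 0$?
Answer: $- \frac{1518}{7} \approx -216.86$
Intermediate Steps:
$g = \frac{253}{7}$ ($g = \frac{1}{7} \cdot 253 = \frac{253}{7} \approx 36.143$)
$c{\left(a \right)} = 0$
$\left(-6 + c{\left(-17 \right)}\right) g = \left(-6 + 0\right) \frac{253}{7} = \left(-6\right) \frac{253}{7} = - \frac{1518}{7}$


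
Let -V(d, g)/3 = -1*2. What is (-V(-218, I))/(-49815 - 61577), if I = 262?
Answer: 3/55696 ≈ 5.3864e-5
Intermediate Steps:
V(d, g) = 6 (V(d, g) = -(-3)*2 = -3*(-2) = 6)
(-V(-218, I))/(-49815 - 61577) = (-1*6)/(-49815 - 61577) = -6/(-111392) = -6*(-1/111392) = 3/55696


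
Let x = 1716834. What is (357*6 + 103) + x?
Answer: 1719079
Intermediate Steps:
(357*6 + 103) + x = (357*6 + 103) + 1716834 = (2142 + 103) + 1716834 = 2245 + 1716834 = 1719079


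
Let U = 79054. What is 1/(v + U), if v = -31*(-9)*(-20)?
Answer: 1/73474 ≈ 1.3610e-5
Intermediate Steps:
v = -5580 (v = 279*(-20) = -5580)
1/(v + U) = 1/(-5580 + 79054) = 1/73474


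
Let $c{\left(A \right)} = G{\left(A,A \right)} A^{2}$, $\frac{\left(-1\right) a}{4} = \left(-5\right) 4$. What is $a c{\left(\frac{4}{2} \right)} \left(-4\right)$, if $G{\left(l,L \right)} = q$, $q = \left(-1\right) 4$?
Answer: $5120$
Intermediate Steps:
$q = -4$
$G{\left(l,L \right)} = -4$
$a = 80$ ($a = - 4 \left(\left(-5\right) 4\right) = \left(-4\right) \left(-20\right) = 80$)
$c{\left(A \right)} = - 4 A^{2}$
$a c{\left(\frac{4}{2} \right)} \left(-4\right) = 80 \left(- 4 \left(\frac{4}{2}\right)^{2}\right) \left(-4\right) = 80 \left(- 4 \left(4 \cdot \frac{1}{2}\right)^{2}\right) \left(-4\right) = 80 \left(- 4 \cdot 2^{2}\right) \left(-4\right) = 80 \left(\left(-4\right) 4\right) \left(-4\right) = 80 \left(-16\right) \left(-4\right) = \left(-1280\right) \left(-4\right) = 5120$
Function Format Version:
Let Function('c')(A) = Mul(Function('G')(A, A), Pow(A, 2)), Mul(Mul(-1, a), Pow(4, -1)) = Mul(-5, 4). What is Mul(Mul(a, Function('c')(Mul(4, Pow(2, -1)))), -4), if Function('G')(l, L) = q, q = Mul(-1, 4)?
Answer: 5120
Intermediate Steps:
q = -4
Function('G')(l, L) = -4
a = 80 (a = Mul(-4, Mul(-5, 4)) = Mul(-4, -20) = 80)
Function('c')(A) = Mul(-4, Pow(A, 2))
Mul(Mul(a, Function('c')(Mul(4, Pow(2, -1)))), -4) = Mul(Mul(80, Mul(-4, Pow(Mul(4, Pow(2, -1)), 2))), -4) = Mul(Mul(80, Mul(-4, Pow(Mul(4, Rational(1, 2)), 2))), -4) = Mul(Mul(80, Mul(-4, Pow(2, 2))), -4) = Mul(Mul(80, Mul(-4, 4)), -4) = Mul(Mul(80, -16), -4) = Mul(-1280, -4) = 5120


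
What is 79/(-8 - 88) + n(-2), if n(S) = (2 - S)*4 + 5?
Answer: 1937/96 ≈ 20.177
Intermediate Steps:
n(S) = 13 - 4*S (n(S) = (8 - 4*S) + 5 = 13 - 4*S)
79/(-8 - 88) + n(-2) = 79/(-8 - 88) + (13 - 4*(-2)) = 79/(-96) + (13 + 8) = 79*(-1/96) + 21 = -79/96 + 21 = 1937/96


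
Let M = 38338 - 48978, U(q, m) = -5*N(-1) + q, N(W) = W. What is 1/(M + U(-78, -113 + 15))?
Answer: -1/10713 ≈ -9.3344e-5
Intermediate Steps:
U(q, m) = 5 + q (U(q, m) = -5*(-1) + q = 5 + q)
M = -10640
1/(M + U(-78, -113 + 15)) = 1/(-10640 + (5 - 78)) = 1/(-10640 - 73) = 1/(-10713) = -1/10713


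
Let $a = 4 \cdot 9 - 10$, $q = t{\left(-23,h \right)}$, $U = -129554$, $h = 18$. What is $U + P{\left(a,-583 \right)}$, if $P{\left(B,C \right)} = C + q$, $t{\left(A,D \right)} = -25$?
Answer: $-130162$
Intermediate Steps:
$q = -25$
$a = 26$ ($a = 36 - 10 = 26$)
$P{\left(B,C \right)} = -25 + C$ ($P{\left(B,C \right)} = C - 25 = -25 + C$)
$U + P{\left(a,-583 \right)} = -129554 - 608 = -130162$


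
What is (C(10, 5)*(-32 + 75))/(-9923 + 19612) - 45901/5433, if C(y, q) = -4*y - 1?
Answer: -454313168/52640337 ≈ -8.6305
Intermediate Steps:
C(y, q) = -1 - 4*y
(C(10, 5)*(-32 + 75))/(-9923 + 19612) - 45901/5433 = ((-1 - 4*10)*(-32 + 75))/(-9923 + 19612) - 45901/5433 = ((-1 - 40)*43)/9689 - 45901*1/5433 = -41*43*(1/9689) - 45901/5433 = -1763*1/9689 - 45901/5433 = -1763/9689 - 45901/5433 = -454313168/52640337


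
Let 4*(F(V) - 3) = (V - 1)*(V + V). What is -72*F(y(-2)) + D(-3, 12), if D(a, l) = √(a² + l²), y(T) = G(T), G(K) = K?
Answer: -432 + 3*√17 ≈ -419.63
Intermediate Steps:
y(T) = T
F(V) = 3 + V*(-1 + V)/2 (F(V) = 3 + ((V - 1)*(V + V))/4 = 3 + ((-1 + V)*(2*V))/4 = 3 + (2*V*(-1 + V))/4 = 3 + V*(-1 + V)/2)
-72*F(y(-2)) + D(-3, 12) = -72*(3 + (½)*(-2)² - ½*(-2)) + √((-3)² + 12²) = -72*(3 + (½)*4 + 1) + √(9 + 144) = -72*(3 + 2 + 1) + √153 = -72*6 + 3*√17 = -432 + 3*√17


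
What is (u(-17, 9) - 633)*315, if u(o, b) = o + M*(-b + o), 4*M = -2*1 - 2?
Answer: -196560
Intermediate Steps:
M = -1 (M = (-2*1 - 2)/4 = (-2 - 2)/4 = (¼)*(-4) = -1)
u(o, b) = b (u(o, b) = o - (-b + o) = o - (o - b) = o + (b - o) = b)
(u(-17, 9) - 633)*315 = (9 - 633)*315 = -624*315 = -196560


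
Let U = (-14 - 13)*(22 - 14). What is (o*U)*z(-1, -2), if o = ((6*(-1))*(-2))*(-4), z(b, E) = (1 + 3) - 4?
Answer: 0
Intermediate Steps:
U = -216 (U = -27*8 = -216)
z(b, E) = 0 (z(b, E) = 4 - 4 = 0)
o = -48 (o = -6*(-2)*(-4) = 12*(-4) = -48)
(o*U)*z(-1, -2) = -48*(-216)*0 = 10368*0 = 0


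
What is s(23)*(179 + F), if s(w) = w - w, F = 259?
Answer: 0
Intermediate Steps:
s(w) = 0
s(23)*(179 + F) = 0*(179 + 259) = 0*438 = 0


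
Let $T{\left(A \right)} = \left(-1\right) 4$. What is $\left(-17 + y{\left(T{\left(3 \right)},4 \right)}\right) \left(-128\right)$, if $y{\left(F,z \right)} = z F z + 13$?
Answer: $8704$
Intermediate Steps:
$T{\left(A \right)} = -4$
$y{\left(F,z \right)} = 13 + F z^{2}$ ($y{\left(F,z \right)} = F z z + 13 = F z^{2} + 13 = 13 + F z^{2}$)
$\left(-17 + y{\left(T{\left(3 \right)},4 \right)}\right) \left(-128\right) = \left(-17 + \left(13 - 4 \cdot 4^{2}\right)\right) \left(-128\right) = \left(-17 + \left(13 - 64\right)\right) \left(-128\right) = \left(-17 - 51\right) \left(-128\right) = \left(-68\right) \left(-128\right) = 8704$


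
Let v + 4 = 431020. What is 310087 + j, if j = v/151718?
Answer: 23523105241/75859 ≈ 3.1009e+5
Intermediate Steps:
v = 431016 (v = -4 + 431020 = 431016)
j = 215508/75859 (j = 431016/151718 = 431016*(1/151718) = 215508/75859 ≈ 2.8409)
310087 + j = 310087 + 215508/75859 = 23523105241/75859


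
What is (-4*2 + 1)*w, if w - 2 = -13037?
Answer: 91245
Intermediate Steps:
w = -13035 (w = 2 - 13037 = -13035)
(-4*2 + 1)*w = (-4*2 + 1)*(-13035) = (-8 + 1)*(-13035) = -7*(-13035) = 91245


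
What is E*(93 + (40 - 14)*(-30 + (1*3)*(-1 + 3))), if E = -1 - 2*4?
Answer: 4779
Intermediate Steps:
E = -9 (E = -1 - 8 = -9)
E*(93 + (40 - 14)*(-30 + (1*3)*(-1 + 3))) = -9*(93 + (40 - 14)*(-30 + (1*3)*(-1 + 3))) = -9*(93 + 26*(-30 + 3*2)) = -9*(93 + 26*(-30 + 6)) = -9*(93 + 26*(-24)) = -9*(93 - 624) = -9*(-531) = 4779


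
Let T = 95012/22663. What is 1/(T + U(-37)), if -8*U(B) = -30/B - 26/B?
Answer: 838531/3356803 ≈ 0.24980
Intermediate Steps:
U(B) = 7/B (U(B) = -(-30/B - 26/B)/8 = -(-7)/B = 7/B)
T = 95012/22663 (T = 95012*(1/22663) = 95012/22663 ≈ 4.1924)
1/(T + U(-37)) = 1/(95012/22663 + 7/(-37)) = 1/(95012/22663 + 7*(-1/37)) = 1/(95012/22663 - 7/37) = 1/(3356803/838531) = 838531/3356803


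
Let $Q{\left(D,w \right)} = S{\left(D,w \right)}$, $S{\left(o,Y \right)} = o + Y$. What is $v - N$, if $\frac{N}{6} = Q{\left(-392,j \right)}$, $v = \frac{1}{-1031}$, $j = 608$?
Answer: $- \frac{1336177}{1031} \approx -1296.0$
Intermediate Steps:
$S{\left(o,Y \right)} = Y + o$
$Q{\left(D,w \right)} = D + w$ ($Q{\left(D,w \right)} = w + D = D + w$)
$v = - \frac{1}{1031} \approx -0.00096993$
$N = 1296$ ($N = 6 \left(-392 + 608\right) = 6 \cdot 216 = 1296$)
$v - N = - \frac{1}{1031} - 1296 = - \frac{1336177}{1031}$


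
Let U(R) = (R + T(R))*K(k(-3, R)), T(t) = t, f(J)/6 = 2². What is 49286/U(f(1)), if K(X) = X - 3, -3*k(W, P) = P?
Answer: -24643/264 ≈ -93.345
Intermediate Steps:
f(J) = 24 (f(J) = 6*2² = 6*4 = 24)
k(W, P) = -P/3
K(X) = -3 + X
U(R) = 2*R*(-3 - R/3) (U(R) = (R + R)*(-3 - R/3) = (2*R)*(-3 - R/3) = 2*R*(-3 - R/3))
49286/U(f(1)) = 49286/((-⅔*24*(9 + 24))) = 49286/((-⅔*24*33)) = 49286/(-528) = 49286*(-1/528) = -24643/264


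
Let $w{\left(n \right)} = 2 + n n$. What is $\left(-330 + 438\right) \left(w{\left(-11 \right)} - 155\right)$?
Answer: $-3456$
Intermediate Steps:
$w{\left(n \right)} = 2 + n^{2}$
$\left(-330 + 438\right) \left(w{\left(-11 \right)} - 155\right) = \left(-330 + 438\right) \left(\left(2 + \left(-11\right)^{2}\right) - 155\right) = 108 \left(\left(2 + 121\right) - 155\right) = 108 \left(123 - 155\right) = 108 \left(-32\right) = -3456$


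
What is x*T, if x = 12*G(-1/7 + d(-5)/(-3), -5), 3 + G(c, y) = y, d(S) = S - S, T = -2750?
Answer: 264000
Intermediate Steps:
d(S) = 0
G(c, y) = -3 + y
x = -96 (x = 12*(-3 - 5) = 12*(-8) = -96)
x*T = -96*(-2750) = 264000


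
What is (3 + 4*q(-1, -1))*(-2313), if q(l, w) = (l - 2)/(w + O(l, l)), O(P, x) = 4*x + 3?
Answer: -20817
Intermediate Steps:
O(P, x) = 3 + 4*x
q(l, w) = (-2 + l)/(3 + w + 4*l) (q(l, w) = (l - 2)/(w + (3 + 4*l)) = (-2 + l)/(3 + w + 4*l))
(3 + 4*q(-1, -1))*(-2313) = (3 + 4*((-2 - 1)/(3 - 1 + 4*(-1))))*(-2313) = (3 + 4*(-3/(3 - 1 - 4)))*(-2313) = (3 + 4*(-3/(-2)))*(-2313) = (3 + 4*(-½*(-3)))*(-2313) = (3 + 4*(3/2))*(-2313) = (3 + 6)*(-2313) = 9*(-2313) = -20817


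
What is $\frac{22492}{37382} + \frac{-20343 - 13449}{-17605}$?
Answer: $\frac{829592102}{329055055} \approx 2.5211$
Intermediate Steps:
$\frac{22492}{37382} + \frac{-20343 - 13449}{-17605} = 22492 \cdot \frac{1}{37382} - - \frac{33792}{17605} = \frac{11246}{18691} + \frac{33792}{17605} = \frac{829592102}{329055055}$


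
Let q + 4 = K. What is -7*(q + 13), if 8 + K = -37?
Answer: 252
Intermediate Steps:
K = -45 (K = -8 - 37 = -45)
q = -49 (q = -4 - 45 = -49)
-7*(q + 13) = -7*(-49 + 13) = -7*(-36) = 252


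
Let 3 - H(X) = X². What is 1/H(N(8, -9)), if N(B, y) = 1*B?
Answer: -1/61 ≈ -0.016393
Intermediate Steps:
N(B, y) = B
H(X) = 3 - X²
1/H(N(8, -9)) = 1/(3 - 1*8²) = 1/(3 - 1*64) = 1/(3 - 64) = 1/(-61) = -1/61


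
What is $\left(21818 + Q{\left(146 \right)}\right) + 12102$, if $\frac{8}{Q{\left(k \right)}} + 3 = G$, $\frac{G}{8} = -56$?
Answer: $\frac{15297912}{451} \approx 33920.0$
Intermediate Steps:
$G = -448$ ($G = 8 \left(-56\right) = -448$)
$Q{\left(k \right)} = - \frac{8}{451}$ ($Q{\left(k \right)} = \frac{8}{-3 - 448} = \frac{8}{-451} = 8 \left(- \frac{1}{451}\right) = - \frac{8}{451}$)
$\left(21818 + Q{\left(146 \right)}\right) + 12102 = \left(21818 - \frac{8}{451}\right) + 12102 = \frac{9839910}{451} + 12102 = \frac{15297912}{451}$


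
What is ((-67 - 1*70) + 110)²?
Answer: 729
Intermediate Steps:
((-67 - 1*70) + 110)² = ((-67 - 70) + 110)² = (-137 + 110)² = (-27)² = 729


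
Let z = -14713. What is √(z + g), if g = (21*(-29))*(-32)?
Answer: 5*√191 ≈ 69.101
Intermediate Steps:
g = 19488 (g = -609*(-32) = 19488)
√(z + g) = √(-14713 + 19488) = √4775 = 5*√191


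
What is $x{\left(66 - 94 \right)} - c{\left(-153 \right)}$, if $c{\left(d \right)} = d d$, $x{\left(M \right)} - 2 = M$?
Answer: $-23435$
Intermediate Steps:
$x{\left(M \right)} = 2 + M$
$c{\left(d \right)} = d^{2}$
$x{\left(66 - 94 \right)} - c{\left(-153 \right)} = \left(2 + \left(66 - 94\right)\right) - \left(-153\right)^{2} = \left(2 - 28\right) - 23409 = -26 - 23409 = -23435$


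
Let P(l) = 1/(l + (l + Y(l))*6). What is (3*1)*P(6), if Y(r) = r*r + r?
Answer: 1/98 ≈ 0.010204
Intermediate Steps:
Y(r) = r + r**2 (Y(r) = r**2 + r = r + r**2)
P(l) = 1/(7*l + 6*l*(1 + l)) (P(l) = 1/(l + (l + l*(1 + l))*6) = 1/(l + (6*l + 6*l*(1 + l))) = 1/(7*l + 6*l*(1 + l)))
(3*1)*P(6) = (3*1)*(1/(6*(13 + 6*6))) = 3*(1/(6*(13 + 36))) = 3*((1/6)/49) = 3*((1/6)*(1/49)) = 3*(1/294) = 1/98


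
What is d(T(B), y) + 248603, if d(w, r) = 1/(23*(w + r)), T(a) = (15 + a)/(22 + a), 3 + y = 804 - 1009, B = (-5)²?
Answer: 55669172537/223928 ≈ 2.4860e+5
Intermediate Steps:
B = 25
y = -208 (y = -3 + (804 - 1009) = -3 - 205 = -208)
T(a) = (15 + a)/(22 + a)
d(w, r) = 1/(23*r + 23*w) (d(w, r) = 1/(23*(r + w)) = 1/(23*r + 23*w))
d(T(B), y) + 248603 = 1/(23*(-208 + (15 + 25)/(22 + 25))) + 248603 = 1/(23*(-208 + 40/47)) + 248603 = 1/(23*(-9736/47)) + 248603 = (1/23)*(-47/9736) + 248603 = -47/223928 + 248603 = 55669172537/223928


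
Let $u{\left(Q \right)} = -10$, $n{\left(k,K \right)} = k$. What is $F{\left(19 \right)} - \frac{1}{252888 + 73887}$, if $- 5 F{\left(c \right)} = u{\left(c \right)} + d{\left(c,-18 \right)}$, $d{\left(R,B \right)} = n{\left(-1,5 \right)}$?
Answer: $\frac{718904}{326775} \approx 2.2$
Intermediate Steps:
$d{\left(R,B \right)} = -1$
$F{\left(c \right)} = \frac{11}{5}$ ($F{\left(c \right)} = - \frac{-10 - 1}{5} = \left(- \frac{1}{5}\right) \left(-11\right) = \frac{11}{5}$)
$F{\left(19 \right)} - \frac{1}{252888 + 73887} = \frac{11}{5} - \frac{1}{252888 + 73887} = \frac{11}{5} - \frac{1}{326775} = \frac{718904}{326775}$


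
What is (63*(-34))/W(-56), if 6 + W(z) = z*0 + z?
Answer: 1071/31 ≈ 34.548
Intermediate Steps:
W(z) = -6 + z (W(z) = -6 + (z*0 + z) = -6 + (0 + z) = -6 + z)
(63*(-34))/W(-56) = (63*(-34))/(-6 - 56) = -2142/(-62) = -2142*(-1/62) = 1071/31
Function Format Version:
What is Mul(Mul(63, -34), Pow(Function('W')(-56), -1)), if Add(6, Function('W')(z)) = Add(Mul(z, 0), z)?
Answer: Rational(1071, 31) ≈ 34.548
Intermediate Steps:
Function('W')(z) = Add(-6, z) (Function('W')(z) = Add(-6, Add(Mul(z, 0), z)) = Add(-6, Add(0, z)) = Add(-6, z))
Mul(Mul(63, -34), Pow(Function('W')(-56), -1)) = Mul(Mul(63, -34), Pow(Add(-6, -56), -1)) = Mul(-2142, Pow(-62, -1)) = Mul(-2142, Rational(-1, 62)) = Rational(1071, 31)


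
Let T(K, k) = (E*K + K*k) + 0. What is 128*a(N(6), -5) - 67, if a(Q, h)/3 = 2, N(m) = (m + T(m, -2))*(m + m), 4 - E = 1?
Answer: 701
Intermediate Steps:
E = 3 (E = 4 - 1*1 = 4 - 1 = 3)
T(K, k) = 3*K + K*k (T(K, k) = (3*K + K*k) + 0 = 3*K + K*k)
N(m) = 4*m² (N(m) = (m + m*(3 - 2))*(m + m) = (m + m*1)*(2*m) = (m + m)*(2*m) = (2*m)*(2*m) = 4*m²)
a(Q, h) = 6 (a(Q, h) = 3*2 = 6)
128*a(N(6), -5) - 67 = 128*6 - 67 = 768 - 67 = 701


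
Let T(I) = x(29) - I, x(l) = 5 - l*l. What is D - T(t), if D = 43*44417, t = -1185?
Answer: 1909582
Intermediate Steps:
x(l) = 5 - l**2
T(I) = -836 - I (T(I) = (5 - 1*29**2) - I = (5 - 1*841) - I = (5 - 841) - I = -836 - I)
D = 1909931
D - T(t) = 1909931 - (-836 - 1*(-1185)) = 1909931 - (-836 + 1185) = 1909931 - 1*349 = 1909931 - 349 = 1909582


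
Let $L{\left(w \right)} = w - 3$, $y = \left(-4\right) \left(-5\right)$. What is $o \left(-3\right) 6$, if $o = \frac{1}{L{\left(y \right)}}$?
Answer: $- \frac{18}{17} \approx -1.0588$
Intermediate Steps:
$y = 20$
$L{\left(w \right)} = -3 + w$
$o = \frac{1}{17}$ ($o = \frac{1}{-3 + 20} = \frac{1}{17} \approx 0.058824$)
$o \left(-3\right) 6 = \frac{1}{17} \left(-3\right) 6 = \left(- \frac{3}{17}\right) 6 = - \frac{18}{17}$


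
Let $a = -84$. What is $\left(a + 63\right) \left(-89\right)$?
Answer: $1869$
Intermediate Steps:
$\left(a + 63\right) \left(-89\right) = \left(-84 + 63\right) \left(-89\right) = \left(-21\right) \left(-89\right) = 1869$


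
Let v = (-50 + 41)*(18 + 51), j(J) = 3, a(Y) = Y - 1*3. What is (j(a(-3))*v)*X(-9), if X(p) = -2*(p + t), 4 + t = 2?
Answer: -40986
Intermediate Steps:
t = -2 (t = -4 + 2 = -2)
a(Y) = -3 + Y (a(Y) = Y - 3 = -3 + Y)
v = -621 (v = -9*69 = -621)
X(p) = 4 - 2*p (X(p) = -2*(p - 2) = -2*(-2 + p) = 4 - 2*p)
(j(a(-3))*v)*X(-9) = (3*(-621))*(4 - 2*(-9)) = -1863*(4 + 18) = -1863*22 = -40986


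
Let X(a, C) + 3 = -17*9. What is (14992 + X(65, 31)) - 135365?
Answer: -120529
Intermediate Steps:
X(a, C) = -156 (X(a, C) = -3 - 17*9 = -3 - 153 = -156)
(14992 + X(65, 31)) - 135365 = (14992 - 156) - 135365 = 14836 - 135365 = -120529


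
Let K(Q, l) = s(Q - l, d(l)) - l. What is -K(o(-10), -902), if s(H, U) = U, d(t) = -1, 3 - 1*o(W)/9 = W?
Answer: -901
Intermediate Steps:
o(W) = 27 - 9*W
K(Q, l) = -1 - l
-K(o(-10), -902) = -(-1 - 1*(-902)) = -(-1 + 902) = -1*901 = -901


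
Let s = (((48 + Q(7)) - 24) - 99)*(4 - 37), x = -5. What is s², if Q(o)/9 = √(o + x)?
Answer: 6302043 - 1470150*√2 ≈ 4.2229e+6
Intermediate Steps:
Q(o) = 9*√(-5 + o) (Q(o) = 9*√(o - 5) = 9*√(-5 + o))
s = 2475 - 297*√2 (s = (((48 + 9*√(-5 + 7)) - 24) - 99)*(4 - 37) = (((48 + 9*√2) - 24) - 99)*(-33) = ((24 + 9*√2) - 99)*(-33) = (-75 + 9*√2)*(-33) = 2475 - 297*√2 ≈ 2055.0)
s² = (2475 - 297*√2)²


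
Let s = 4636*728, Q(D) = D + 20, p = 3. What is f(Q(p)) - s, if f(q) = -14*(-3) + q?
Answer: -3374943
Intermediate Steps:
Q(D) = 20 + D
s = 3375008
f(q) = 42 + q
f(Q(p)) - s = (42 + (20 + 3)) - 1*3375008 = (42 + 23) - 3375008 = 65 - 3375008 = -3374943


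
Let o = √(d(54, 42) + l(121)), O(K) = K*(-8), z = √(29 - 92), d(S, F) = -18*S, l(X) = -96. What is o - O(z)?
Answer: 2*I*(√267 + 12*√7) ≈ 96.178*I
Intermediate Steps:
z = 3*I*√7 (z = √(-63) = 3*I*√7 ≈ 7.9373*I)
O(K) = -8*K
o = 2*I*√267 (o = √(-18*54 - 96) = √(-972 - 96) = √(-1068) = 2*I*√267 ≈ 32.68*I)
o - O(z) = 2*I*√267 - (-8)*3*I*√7 = 2*I*√267 - (-24)*I*√7 = 2*I*√267 + 24*I*√7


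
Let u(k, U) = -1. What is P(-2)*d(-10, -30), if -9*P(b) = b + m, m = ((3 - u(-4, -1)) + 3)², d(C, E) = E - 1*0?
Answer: 470/3 ≈ 156.67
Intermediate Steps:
d(C, E) = E (d(C, E) = E + 0 = E)
m = 49 (m = ((3 - 1*(-1)) + 3)² = ((3 + 1) + 3)² = (4 + 3)² = 7² = 49)
P(b) = -49/9 - b/9 (P(b) = -(b + 49)/9 = -(49 + b)/9 = -49/9 - b/9)
P(-2)*d(-10, -30) = (-49/9 - ⅑*(-2))*(-30) = (-49/9 + 2/9)*(-30) = -47/9*(-30) = 470/3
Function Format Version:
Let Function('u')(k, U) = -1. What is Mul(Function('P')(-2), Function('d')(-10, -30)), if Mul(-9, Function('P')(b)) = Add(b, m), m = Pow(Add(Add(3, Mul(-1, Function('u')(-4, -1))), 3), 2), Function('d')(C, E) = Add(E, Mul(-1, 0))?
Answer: Rational(470, 3) ≈ 156.67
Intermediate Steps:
Function('d')(C, E) = E (Function('d')(C, E) = Add(E, 0) = E)
m = 49 (m = Pow(Add(Add(3, Mul(-1, -1)), 3), 2) = Pow(Add(Add(3, 1), 3), 2) = Pow(Add(4, 3), 2) = Pow(7, 2) = 49)
Function('P')(b) = Add(Rational(-49, 9), Mul(Rational(-1, 9), b)) (Function('P')(b) = Mul(Rational(-1, 9), Add(b, 49)) = Mul(Rational(-1, 9), Add(49, b)) = Add(Rational(-49, 9), Mul(Rational(-1, 9), b)))
Mul(Function('P')(-2), Function('d')(-10, -30)) = Mul(Add(Rational(-49, 9), Mul(Rational(-1, 9), -2)), -30) = Mul(Add(Rational(-49, 9), Rational(2, 9)), -30) = Mul(Rational(-47, 9), -30) = Rational(470, 3)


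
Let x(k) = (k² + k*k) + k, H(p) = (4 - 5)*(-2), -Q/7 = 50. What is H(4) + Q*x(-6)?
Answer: -23098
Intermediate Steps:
Q = -350 (Q = -7*50 = -350)
H(p) = 2 (H(p) = -1*(-2) = 2)
x(k) = k + 2*k² (x(k) = (k² + k²) + k = 2*k² + k = k + 2*k²)
H(4) + Q*x(-6) = 2 - (-2100)*(1 + 2*(-6)) = 2 - (-2100)*(1 - 12) = 2 - (-2100)*(-11) = 2 - 350*66 = 2 - 23100 = -23098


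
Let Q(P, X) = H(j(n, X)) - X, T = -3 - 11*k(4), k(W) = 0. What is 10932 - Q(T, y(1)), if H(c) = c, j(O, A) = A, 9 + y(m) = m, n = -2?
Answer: 10932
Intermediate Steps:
y(m) = -9 + m
T = -3 (T = -3 - 11*0 = -3 + 0 = -3)
Q(P, X) = 0 (Q(P, X) = X - X = 0)
10932 - Q(T, y(1)) = 10932 - 1*0 = 10932 + 0 = 10932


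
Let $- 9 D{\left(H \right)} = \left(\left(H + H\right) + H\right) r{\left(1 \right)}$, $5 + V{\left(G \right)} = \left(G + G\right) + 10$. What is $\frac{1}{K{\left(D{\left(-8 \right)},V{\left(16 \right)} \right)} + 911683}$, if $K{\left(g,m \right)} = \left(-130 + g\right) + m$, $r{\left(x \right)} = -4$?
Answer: $\frac{3}{2734738} \approx 1.097 \cdot 10^{-6}$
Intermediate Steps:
$V{\left(G \right)} = 5 + 2 G$ ($V{\left(G \right)} = -5 + \left(\left(G + G\right) + 10\right) = -5 + \left(2 G + 10\right) = -5 + \left(10 + 2 G\right) = 5 + 2 G$)
$D{\left(H \right)} = \frac{4 H}{3}$ ($D{\left(H \right)} = - \frac{\left(\left(H + H\right) + H\right) \left(-4\right)}{9} = - \frac{\left(2 H + H\right) \left(-4\right)}{9} = - \frac{3 H \left(-4\right)}{9} = - \frac{\left(-12\right) H}{9} = \frac{4 H}{3}$)
$K{\left(g,m \right)} = -130 + g + m$
$\frac{1}{K{\left(D{\left(-8 \right)},V{\left(16 \right)} \right)} + 911683} = \frac{1}{\left(-130 + \frac{4}{3} \left(-8\right) + \left(5 + 2 \cdot 16\right)\right) + 911683} = \frac{1}{\left(-130 - \frac{32}{3} + \left(5 + 32\right)\right) + 911683} = \frac{1}{\left(-130 - \frac{32}{3} + 37\right) + 911683} = \frac{1}{- \frac{311}{3} + 911683} = \frac{1}{\frac{2734738}{3}} = \frac{3}{2734738}$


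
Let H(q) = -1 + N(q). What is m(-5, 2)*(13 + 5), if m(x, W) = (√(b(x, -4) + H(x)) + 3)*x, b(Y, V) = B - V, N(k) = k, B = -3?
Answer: -270 - 90*I*√5 ≈ -270.0 - 201.25*I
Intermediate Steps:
b(Y, V) = -3 - V
H(q) = -1 + q
m(x, W) = x*(3 + √x) (m(x, W) = (√((-3 - 1*(-4)) + (-1 + x)) + 3)*x = (√((-3 + 4) + (-1 + x)) + 3)*x = (√(1 + (-1 + x)) + 3)*x = (√x + 3)*x = (3 + √x)*x = x*(3 + √x))
m(-5, 2)*(13 + 5) = (-5*(3 + √(-5)))*(13 + 5) = -5*(3 + I*√5)*18 = (-15 - 5*I*√5)*18 = -270 - 90*I*√5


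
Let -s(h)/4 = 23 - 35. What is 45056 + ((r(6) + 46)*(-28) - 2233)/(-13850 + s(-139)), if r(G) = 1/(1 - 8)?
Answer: 621866429/13802 ≈ 45056.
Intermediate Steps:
r(G) = -⅐ (r(G) = 1/(-7) = -⅐)
s(h) = 48 (s(h) = -4*(23 - 35) = -4*(-12) = 48)
45056 + ((r(6) + 46)*(-28) - 2233)/(-13850 + s(-139)) = 45056 + ((-⅐ + 46)*(-28) - 2233)/(-13850 + 48) = 45056 + ((321/7)*(-28) - 2233)/(-13802) = 45056 + (-1284 - 2233)*(-1/13802) = 45056 - 3517*(-1/13802) = 45056 + 3517/13802 = 621866429/13802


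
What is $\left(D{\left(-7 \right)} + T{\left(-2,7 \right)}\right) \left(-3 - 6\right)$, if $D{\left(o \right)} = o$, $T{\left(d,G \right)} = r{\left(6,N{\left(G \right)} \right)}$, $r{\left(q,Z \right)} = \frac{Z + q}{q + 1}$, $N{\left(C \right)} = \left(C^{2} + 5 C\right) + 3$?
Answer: $- \frac{396}{7} \approx -56.571$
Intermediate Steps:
$N{\left(C \right)} = 3 + C^{2} + 5 C$
$r{\left(q,Z \right)} = \frac{Z + q}{1 + q}$
$T{\left(d,G \right)} = \frac{9}{7} + \frac{G^{2}}{7} + \frac{5 G}{7}$ ($T{\left(d,G \right)} = \frac{\left(3 + G^{2} + 5 G\right) + 6}{1 + 6} = \frac{9 + G^{2} + 5 G}{7} = \frac{9}{7} + \frac{G^{2}}{7} + \frac{5 G}{7}$)
$\left(D{\left(-7 \right)} + T{\left(-2,7 \right)}\right) \left(-3 - 6\right) = \left(-7 + \left(\frac{9}{7} + \frac{7^{2}}{7} + \frac{5}{7} \cdot 7\right)\right) \left(-3 - 6\right) = \left(-7 + \left(\frac{9}{7} + \frac{1}{7} \cdot 49 + 5\right)\right) \left(-3 - 6\right) = \left(-7 + \left(\frac{9}{7} + 7 + 5\right)\right) \left(-9\right) = \left(-7 + \frac{93}{7}\right) \left(-9\right) = \frac{44}{7} \left(-9\right) = - \frac{396}{7}$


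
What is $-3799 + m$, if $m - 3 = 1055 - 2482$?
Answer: $-5223$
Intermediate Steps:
$m = -1424$ ($m = 3 + \left(1055 - 2482\right) = 3 - 1427 = -1424$)
$-3799 + m = -3799 - 1424 = -5223$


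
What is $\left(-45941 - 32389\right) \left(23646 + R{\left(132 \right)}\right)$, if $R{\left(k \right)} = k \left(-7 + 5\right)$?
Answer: $-1831512060$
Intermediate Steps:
$R{\left(k \right)} = - 2 k$ ($R{\left(k \right)} = k \left(-2\right) = - 2 k$)
$\left(-45941 - 32389\right) \left(23646 + R{\left(132 \right)}\right) = \left(-45941 - 32389\right) \left(23646 - 264\right) = - 78330 \left(23646 - 264\right) = \left(-78330\right) 23382 = -1831512060$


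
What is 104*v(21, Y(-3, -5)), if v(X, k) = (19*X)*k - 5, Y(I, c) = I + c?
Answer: -332488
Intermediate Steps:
v(X, k) = -5 + 19*X*k (v(X, k) = 19*X*k - 5 = -5 + 19*X*k)
104*v(21, Y(-3, -5)) = 104*(-5 + 19*21*(-3 - 5)) = 104*(-5 + 19*21*(-8)) = 104*(-5 - 3192) = 104*(-3197) = -332488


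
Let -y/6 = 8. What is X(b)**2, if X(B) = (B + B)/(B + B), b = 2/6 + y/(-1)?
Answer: 1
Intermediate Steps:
y = -48 (y = -6*8 = -48)
b = 145/3 (b = 2/6 - 48/(-1) = 2*(1/6) - 48*(-1) = 1/3 + 48 = 145/3 ≈ 48.333)
X(B) = 1 (X(B) = (2*B)/((2*B)) = (2*B)*(1/(2*B)) = 1)
X(b)**2 = 1**2 = 1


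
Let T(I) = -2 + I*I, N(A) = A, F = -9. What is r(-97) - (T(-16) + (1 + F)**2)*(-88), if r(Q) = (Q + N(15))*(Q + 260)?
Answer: 14618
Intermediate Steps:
T(I) = -2 + I**2
r(Q) = (15 + Q)*(260 + Q) (r(Q) = (Q + 15)*(Q + 260) = (15 + Q)*(260 + Q))
r(-97) - (T(-16) + (1 + F)**2)*(-88) = (3900 + (-97)**2 + 275*(-97)) - ((-2 + (-16)**2) + (1 - 9)**2)*(-88) = (3900 + 9409 - 26675) - ((-2 + 256) + (-8)**2)*(-88) = -13366 - (254 + 64)*(-88) = -13366 - 318*(-88) = -13366 - 1*(-27984) = -13366 + 27984 = 14618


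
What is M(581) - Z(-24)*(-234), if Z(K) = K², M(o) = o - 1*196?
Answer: 135169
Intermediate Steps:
M(o) = -196 + o (M(o) = o - 196 = -196 + o)
M(581) - Z(-24)*(-234) = (-196 + 581) - (-24)²*(-234) = 385 - 576*(-234) = 385 - 1*(-134784) = 385 + 134784 = 135169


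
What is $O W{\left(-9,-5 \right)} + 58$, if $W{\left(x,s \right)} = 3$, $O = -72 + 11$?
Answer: $-125$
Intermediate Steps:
$O = -61$
$O W{\left(-9,-5 \right)} + 58 = \left(-61\right) 3 + 58 = -183 + 58 = -125$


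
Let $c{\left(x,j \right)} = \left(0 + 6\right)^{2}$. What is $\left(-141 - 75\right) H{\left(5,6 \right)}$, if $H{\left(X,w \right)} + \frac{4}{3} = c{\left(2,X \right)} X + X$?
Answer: $-39672$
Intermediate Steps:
$c{\left(x,j \right)} = 36$ ($c{\left(x,j \right)} = 6^{2} = 36$)
$H{\left(X,w \right)} = - \frac{4}{3} + 37 X$ ($H{\left(X,w \right)} = - \frac{4}{3} + \left(36 X + X\right) = - \frac{4}{3} + 37 X$)
$\left(-141 - 75\right) H{\left(5,6 \right)} = \left(-141 - 75\right) \left(- \frac{4}{3} + 37 \cdot 5\right) = - 216 \left(- \frac{4}{3} + 185\right) = \left(-216\right) \frac{551}{3} = -39672$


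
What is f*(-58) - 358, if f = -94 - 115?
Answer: 11764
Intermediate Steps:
f = -209
f*(-58) - 358 = -209*(-58) - 358 = 12122 - 358 = 11764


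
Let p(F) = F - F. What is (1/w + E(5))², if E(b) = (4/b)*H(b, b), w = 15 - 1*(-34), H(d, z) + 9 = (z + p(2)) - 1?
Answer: 38025/2401 ≈ 15.837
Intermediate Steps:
p(F) = 0
H(d, z) = -10 + z (H(d, z) = -9 + ((z + 0) - 1) = -9 + (z - 1) = -9 + (-1 + z) = -10 + z)
w = 49 (w = 15 + 34 = 49)
E(b) = 4*(-10 + b)/b (E(b) = (4/b)*(-10 + b) = 4*(-10 + b)/b)
(1/w + E(5))² = (1/49 + (4 - 40/5))² = (1/49 + (4 - 40*⅕))² = (1/49 + (4 - 8))² = (1/49 - 4)² = (-195/49)² = 38025/2401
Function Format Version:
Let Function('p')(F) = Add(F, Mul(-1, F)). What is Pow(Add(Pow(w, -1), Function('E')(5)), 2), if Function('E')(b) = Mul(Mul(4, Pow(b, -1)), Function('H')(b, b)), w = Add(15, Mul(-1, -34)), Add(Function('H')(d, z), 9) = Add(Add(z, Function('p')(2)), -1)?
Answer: Rational(38025, 2401) ≈ 15.837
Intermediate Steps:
Function('p')(F) = 0
Function('H')(d, z) = Add(-10, z) (Function('H')(d, z) = Add(-9, Add(Add(z, 0), -1)) = Add(-9, Add(z, -1)) = Add(-9, Add(-1, z)) = Add(-10, z))
w = 49 (w = Add(15, 34) = 49)
Function('E')(b) = Mul(4, Pow(b, -1), Add(-10, b)) (Function('E')(b) = Mul(Mul(4, Pow(b, -1)), Add(-10, b)) = Mul(4, Pow(b, -1), Add(-10, b)))
Pow(Add(Pow(w, -1), Function('E')(5)), 2) = Pow(Add(Pow(49, -1), Add(4, Mul(-40, Pow(5, -1)))), 2) = Pow(Add(Rational(1, 49), Add(4, Mul(-40, Rational(1, 5)))), 2) = Pow(Add(Rational(1, 49), Add(4, -8)), 2) = Pow(Add(Rational(1, 49), -4), 2) = Pow(Rational(-195, 49), 2) = Rational(38025, 2401)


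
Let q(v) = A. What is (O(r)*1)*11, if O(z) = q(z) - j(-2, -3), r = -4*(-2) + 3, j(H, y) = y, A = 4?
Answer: 77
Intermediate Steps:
r = 11 (r = 8 + 3 = 11)
q(v) = 4
O(z) = 7 (O(z) = 4 - 1*(-3) = 4 + 3 = 7)
(O(r)*1)*11 = (7*1)*11 = 7*11 = 77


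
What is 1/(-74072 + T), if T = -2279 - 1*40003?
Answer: -1/116354 ≈ -8.5945e-6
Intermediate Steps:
T = -42282 (T = -2279 - 40003 = -42282)
1/(-74072 + T) = 1/(-74072 - 42282) = 1/(-116354) = -1/116354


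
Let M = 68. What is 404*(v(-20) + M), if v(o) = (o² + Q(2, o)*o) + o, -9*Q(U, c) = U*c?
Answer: 1305728/9 ≈ 1.4508e+5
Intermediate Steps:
Q(U, c) = -U*c/9
v(o) = o + 7*o²/9 (v(o) = (o² + (-⅑*2*o)*o) + o = (o² + (-2*o/9)*o) + o = (o² - 2*o²/9) + o = 7*o²/9 + o = o + 7*o²/9)
404*(v(-20) + M) = 404*((⅑)*(-20)*(9 + 7*(-20)) + 68) = 404*((⅑)*(-20)*(9 - 140) + 68) = 404*((⅑)*(-20)*(-131) + 68) = 404*(2620/9 + 68) = 404*(3232/9) = 1305728/9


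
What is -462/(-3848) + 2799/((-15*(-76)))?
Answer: 235359/91390 ≈ 2.5753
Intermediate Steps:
-462/(-3848) + 2799/((-15*(-76))) = -462*(-1/3848) + 2799/1140 = 231/1924 + 2799*(1/1140) = 231/1924 + 933/380 = 235359/91390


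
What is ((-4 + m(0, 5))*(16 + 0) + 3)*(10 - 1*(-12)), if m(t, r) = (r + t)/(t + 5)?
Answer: -990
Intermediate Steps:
m(t, r) = (r + t)/(5 + t)
((-4 + m(0, 5))*(16 + 0) + 3)*(10 - 1*(-12)) = ((-4 + (5 + 0)/(5 + 0))*(16 + 0) + 3)*(10 - 1*(-12)) = ((-4 + 5/5)*16 + 3)*(10 + 12) = ((-4 + (⅕)*5)*16 + 3)*22 = ((-4 + 1)*16 + 3)*22 = (-3*16 + 3)*22 = (-48 + 3)*22 = -45*22 = -990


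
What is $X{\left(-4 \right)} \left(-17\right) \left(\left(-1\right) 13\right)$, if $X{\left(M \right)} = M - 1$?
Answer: $-1105$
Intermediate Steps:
$X{\left(M \right)} = -1 + M$
$X{\left(-4 \right)} \left(-17\right) \left(\left(-1\right) 13\right) = \left(-1 - 4\right) \left(-17\right) \left(\left(-1\right) 13\right) = \left(-5\right) \left(-17\right) \left(-13\right) = 85 \left(-13\right) = -1105$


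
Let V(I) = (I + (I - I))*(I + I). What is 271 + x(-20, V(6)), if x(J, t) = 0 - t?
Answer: 199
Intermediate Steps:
V(I) = 2*I² (V(I) = (I + 0)*(2*I) = I*(2*I) = 2*I²)
x(J, t) = -t
271 + x(-20, V(6)) = 271 - 2*6² = 271 - 2*36 = 271 - 1*72 = 271 - 72 = 199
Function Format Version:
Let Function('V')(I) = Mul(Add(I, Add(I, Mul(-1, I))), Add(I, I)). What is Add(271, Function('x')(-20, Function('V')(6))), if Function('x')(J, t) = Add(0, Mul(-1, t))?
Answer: 199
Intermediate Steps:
Function('V')(I) = Mul(2, Pow(I, 2)) (Function('V')(I) = Mul(Add(I, 0), Mul(2, I)) = Mul(I, Mul(2, I)) = Mul(2, Pow(I, 2)))
Function('x')(J, t) = Mul(-1, t)
Add(271, Function('x')(-20, Function('V')(6))) = Add(271, Mul(-1, Mul(2, Pow(6, 2)))) = Add(271, Mul(-1, Mul(2, 36))) = Add(271, Mul(-1, 72)) = Add(271, -72) = 199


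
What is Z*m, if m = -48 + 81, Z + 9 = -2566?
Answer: -84975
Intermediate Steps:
Z = -2575 (Z = -9 - 2566 = -2575)
m = 33
Z*m = -2575*33 = -84975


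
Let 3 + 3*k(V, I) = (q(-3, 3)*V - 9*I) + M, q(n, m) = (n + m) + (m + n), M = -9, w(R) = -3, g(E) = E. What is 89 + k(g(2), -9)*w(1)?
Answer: 20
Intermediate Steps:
q(n, m) = 2*m + 2*n (q(n, m) = (m + n) + (m + n) = 2*m + 2*n)
k(V, I) = -4 - 3*I (k(V, I) = -1 + (((2*3 + 2*(-3))*V - 9*I) - 9)/3 = -1 + (((6 - 6)*V - 9*I) - 9)/3 = -1 + ((0*V - 9*I) - 9)/3 = -1 + ((0 - 9*I) - 9)/3 = -1 + (-9*I - 9)/3 = -1 + (-9 - 9*I)/3 = -1 + (-3 - 3*I) = -4 - 3*I)
89 + k(g(2), -9)*w(1) = 89 + (-4 - 3*(-9))*(-3) = 89 + (-4 + 27)*(-3) = 89 + 23*(-3) = 89 - 69 = 20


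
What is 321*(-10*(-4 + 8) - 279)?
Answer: -102399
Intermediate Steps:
321*(-10*(-4 + 8) - 279) = 321*(-10*4 - 279) = 321*(-40 - 279) = 321*(-319) = -102399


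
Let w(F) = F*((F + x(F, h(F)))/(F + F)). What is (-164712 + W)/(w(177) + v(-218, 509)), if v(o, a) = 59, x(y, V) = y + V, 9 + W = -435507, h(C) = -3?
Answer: -1200456/469 ≈ -2559.6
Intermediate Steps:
W = -435516 (W = -9 - 435507 = -435516)
x(y, V) = V + y
w(F) = -3/2 + F (w(F) = F*((F + (-3 + F))/(F + F)) = F*((-3 + 2*F)/((2*F))) = F*((-3 + 2*F)*(1/(2*F))) = F*((-3 + 2*F)/(2*F)) = -3/2 + F)
(-164712 + W)/(w(177) + v(-218, 509)) = (-164712 - 435516)/((-3/2 + 177) + 59) = -600228/(351/2 + 59) = -600228/469/2 = -600228*2/469 = -1200456/469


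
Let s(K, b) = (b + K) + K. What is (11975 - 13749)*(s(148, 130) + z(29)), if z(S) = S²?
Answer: -2247658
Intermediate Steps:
s(K, b) = b + 2*K (s(K, b) = (K + b) + K = b + 2*K)
(11975 - 13749)*(s(148, 130) + z(29)) = (11975 - 13749)*((130 + 2*148) + 29²) = -1774*((130 + 296) + 841) = -1774*(426 + 841) = -1774*1267 = -2247658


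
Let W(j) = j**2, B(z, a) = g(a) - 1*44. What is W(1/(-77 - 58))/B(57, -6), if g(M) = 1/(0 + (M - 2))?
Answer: -8/6433425 ≈ -1.2435e-6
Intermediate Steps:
g(M) = 1/(-2 + M) (g(M) = 1/(0 + (-2 + M)) = 1/(-2 + M))
B(z, a) = -44 + 1/(-2 + a) (B(z, a) = 1/(-2 + a) - 1*44 = 1/(-2 + a) - 44 = -44 + 1/(-2 + a))
W(1/(-77 - 58))/B(57, -6) = (1/(-77 - 58))**2/(((89 - 44*(-6))/(-2 - 6))) = (1/(-135))**2/(((89 + 264)/(-8))) = (-1/135)**2/((-1/8*353)) = 1/(18225*(-353/8)) = (1/18225)*(-8/353) = -8/6433425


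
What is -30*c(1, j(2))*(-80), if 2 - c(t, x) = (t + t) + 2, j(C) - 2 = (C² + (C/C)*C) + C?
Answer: -4800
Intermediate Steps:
j(C) = 2 + C² + 2*C (j(C) = 2 + ((C² + (C/C)*C) + C) = 2 + ((C² + 1*C) + C) = 2 + ((C² + C) + C) = 2 + ((C + C²) + C) = 2 + (C² + 2*C) = 2 + C² + 2*C)
c(t, x) = -2*t (c(t, x) = 2 - ((t + t) + 2) = 2 - (2*t + 2) = 2 - (2 + 2*t) = 2 + (-2 - 2*t) = -2*t)
-30*c(1, j(2))*(-80) = -(-60)*(-80) = -30*(-2)*(-80) = 60*(-80) = -4800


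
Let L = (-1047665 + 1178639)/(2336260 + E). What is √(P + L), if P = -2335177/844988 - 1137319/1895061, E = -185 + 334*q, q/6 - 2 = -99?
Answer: I*√9710682827175023242858190266349703459/1714745770325660058 ≈ 1.8173*I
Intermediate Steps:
q = -582 (q = 12 + 6*(-99) = 12 - 594 = -582)
E = -194573 (E = -185 + 334*(-582) = -185 - 194388 = -194573)
L = 130974/2141687 (L = (-1047665 + 1178639)/(2336260 - 194573) = 130974/2141687 ≈ 0.061155)
P = -5386323767969/1601303804268 (P = -2335177*1/844988 - 1137319*1/1895061 = -2335177/844988 - 1137319/1895061 = -5386323767969/1601303804268 ≈ -3.3637)
√(P + L) = √(-5386323767969/1601303804268 + 130974/2141687) = √(-11326090427190026671/3429491540651320116) = I*√9710682827175023242858190266349703459/1714745770325660058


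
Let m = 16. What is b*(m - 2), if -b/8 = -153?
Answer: 17136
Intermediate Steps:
b = 1224 (b = -8*(-153) = 1224)
b*(m - 2) = 1224*(16 - 2) = 1224*14 = 17136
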